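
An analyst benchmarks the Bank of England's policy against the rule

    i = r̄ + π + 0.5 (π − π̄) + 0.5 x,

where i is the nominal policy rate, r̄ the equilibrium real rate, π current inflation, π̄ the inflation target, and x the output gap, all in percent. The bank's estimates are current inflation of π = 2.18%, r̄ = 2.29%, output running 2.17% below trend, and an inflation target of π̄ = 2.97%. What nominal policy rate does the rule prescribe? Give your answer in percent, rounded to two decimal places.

2.99%

Output 2.17% below potential → x = -2.17.
i = 2.29 + 2.18 + 0.5 × (2.18 − 2.97) + 0.5 × (-2.17)
   = 2.29 + 2.18 − 0.395 − 1.085 = 2.99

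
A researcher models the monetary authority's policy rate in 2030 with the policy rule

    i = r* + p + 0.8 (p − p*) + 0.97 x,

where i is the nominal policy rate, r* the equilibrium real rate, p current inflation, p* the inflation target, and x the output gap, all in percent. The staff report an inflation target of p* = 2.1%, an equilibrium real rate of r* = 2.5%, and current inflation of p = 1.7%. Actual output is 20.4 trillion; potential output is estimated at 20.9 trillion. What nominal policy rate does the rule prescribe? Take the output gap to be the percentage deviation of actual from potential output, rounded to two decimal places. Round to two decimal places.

1.56%

Output gap = 100 × (20.4 − 20.9) / 20.9 = -2.39%.
i = 2.50 + 1.70 + 0.8 × (1.70 − 2.10) + 0.97 × (-2.39)
   = 2.50 + 1.7 − 0.32 − 2.3183 = 1.56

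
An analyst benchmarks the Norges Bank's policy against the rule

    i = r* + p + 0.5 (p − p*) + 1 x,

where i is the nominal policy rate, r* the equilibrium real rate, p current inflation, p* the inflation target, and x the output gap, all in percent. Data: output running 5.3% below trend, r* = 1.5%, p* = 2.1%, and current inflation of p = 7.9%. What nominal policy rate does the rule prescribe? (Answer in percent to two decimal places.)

Output 5.3% below potential → x = -5.3.
i = 1.5 + 7.9 + 0.5 × (7.9 − 2.1) + 1 × (-5.3)
   = 1.5 + 7.9 + 2.9 − 5.3 = 7.00

7.00%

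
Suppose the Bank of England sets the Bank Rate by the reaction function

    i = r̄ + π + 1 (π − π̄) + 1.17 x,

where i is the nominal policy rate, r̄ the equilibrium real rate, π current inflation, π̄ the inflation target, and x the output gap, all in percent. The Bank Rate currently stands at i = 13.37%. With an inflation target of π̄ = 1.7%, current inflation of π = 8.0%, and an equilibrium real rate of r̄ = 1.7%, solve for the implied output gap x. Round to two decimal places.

1.17 x = 13.37 − 1.7 − 8.0 − 1 × (8.0 − 1.7) = -2.63
x = -2.63 / 1.17 = -2.25

-2.25%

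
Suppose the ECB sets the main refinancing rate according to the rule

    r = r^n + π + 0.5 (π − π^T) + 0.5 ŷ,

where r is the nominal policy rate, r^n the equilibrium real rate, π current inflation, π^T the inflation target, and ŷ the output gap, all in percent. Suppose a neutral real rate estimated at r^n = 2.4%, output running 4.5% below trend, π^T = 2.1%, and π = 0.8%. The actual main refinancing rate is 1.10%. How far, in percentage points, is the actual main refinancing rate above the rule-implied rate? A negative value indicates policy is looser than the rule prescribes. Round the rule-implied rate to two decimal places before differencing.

0.80 pp

Output 4.5% below potential → ŷ = -4.5.
r = 2.4 + 0.8 + 0.5 × (0.8 − 2.1) + 0.5 × (-4.5)
   = 2.4 + 0.8 − 0.65 − 2.25 = 0.30
Deviation = 1.10 − 0.30 = 0.80 pp.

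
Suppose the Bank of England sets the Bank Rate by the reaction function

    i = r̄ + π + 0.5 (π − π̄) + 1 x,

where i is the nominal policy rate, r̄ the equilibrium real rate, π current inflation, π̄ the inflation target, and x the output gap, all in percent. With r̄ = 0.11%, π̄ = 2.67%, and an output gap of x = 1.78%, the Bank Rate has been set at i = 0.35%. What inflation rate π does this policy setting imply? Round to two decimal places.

Collecting π: i = r̄ + (1 + 0.5) π − 0.5 π̄ + 1 x
1.5 π = 0.35 − 0.11 + 0.5 × 2.67 − 1 × 1.78 = -0.205
π = -0.205 / 1.5 = -0.14

-0.14%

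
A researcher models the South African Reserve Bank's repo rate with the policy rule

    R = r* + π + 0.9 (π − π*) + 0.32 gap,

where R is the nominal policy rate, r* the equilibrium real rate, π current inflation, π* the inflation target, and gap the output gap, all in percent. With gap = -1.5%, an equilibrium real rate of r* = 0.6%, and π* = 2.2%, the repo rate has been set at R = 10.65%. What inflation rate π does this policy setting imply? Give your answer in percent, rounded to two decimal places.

6.58%

Collecting π: R = r* + (1 + 0.9) π − 0.9 π* + 0.32 gap
1.9 π = 10.65 − 0.6 + 0.9 × 2.2 − 0.32 × (-1.5) = 12.51
π = 12.51 / 1.9 = 6.58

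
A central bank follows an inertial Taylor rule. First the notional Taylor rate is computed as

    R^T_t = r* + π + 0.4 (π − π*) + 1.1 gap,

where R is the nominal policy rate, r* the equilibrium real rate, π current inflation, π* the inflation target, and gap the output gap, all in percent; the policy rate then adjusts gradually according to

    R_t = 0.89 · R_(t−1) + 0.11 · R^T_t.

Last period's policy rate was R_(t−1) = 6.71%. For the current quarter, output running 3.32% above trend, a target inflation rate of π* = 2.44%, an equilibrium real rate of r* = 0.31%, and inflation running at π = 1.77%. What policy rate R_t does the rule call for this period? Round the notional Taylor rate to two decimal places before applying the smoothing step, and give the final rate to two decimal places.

Output 3.32% above potential → gap = 3.32.
R^T_t = 0.31 + 1.77 + 0.4 × (1.77 − 2.44) + 1.1 × 3.32
   = 0.31 + 1.77 − 0.268 + 3.652 = 5.46
R_t = 0.89 × 6.71 + 0.11 × 5.46 = 5.9719 + 0.6006 = 6.57

6.57%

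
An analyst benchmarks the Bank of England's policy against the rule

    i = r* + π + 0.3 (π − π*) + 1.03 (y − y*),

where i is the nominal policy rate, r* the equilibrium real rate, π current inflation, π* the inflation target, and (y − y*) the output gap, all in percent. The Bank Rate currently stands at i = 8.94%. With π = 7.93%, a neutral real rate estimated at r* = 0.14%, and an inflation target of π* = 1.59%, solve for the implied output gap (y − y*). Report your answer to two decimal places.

-1.00%

1.03 (y − y*) = 8.94 − 0.14 − 7.93 − 0.3 × (7.93 − 1.59) = -1.032
(y − y*) = -1.032 / 1.03 = -1.00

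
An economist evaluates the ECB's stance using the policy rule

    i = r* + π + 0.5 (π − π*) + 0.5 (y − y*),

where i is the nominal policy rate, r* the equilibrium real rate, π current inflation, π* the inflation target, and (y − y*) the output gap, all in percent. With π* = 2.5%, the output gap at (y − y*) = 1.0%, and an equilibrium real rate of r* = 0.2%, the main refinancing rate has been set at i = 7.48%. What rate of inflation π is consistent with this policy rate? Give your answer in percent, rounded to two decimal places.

Collecting π: i = r* + (1 + 0.5) π − 0.5 π* + 0.5 (y − y*)
1.5 π = 7.48 − 0.2 + 0.5 × 2.5 − 0.5 × 1.0 = 8.03
π = 8.03 / 1.5 = 5.35

5.35%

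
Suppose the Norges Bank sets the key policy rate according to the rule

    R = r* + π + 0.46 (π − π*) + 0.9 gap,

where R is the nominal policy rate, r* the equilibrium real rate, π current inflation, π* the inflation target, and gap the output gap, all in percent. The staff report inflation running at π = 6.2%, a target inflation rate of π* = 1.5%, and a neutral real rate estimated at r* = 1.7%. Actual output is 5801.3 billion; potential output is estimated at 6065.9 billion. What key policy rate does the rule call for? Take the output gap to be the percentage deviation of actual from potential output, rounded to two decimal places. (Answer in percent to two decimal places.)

6.14%

Output gap = 100 × (5801.3 − 6065.9) / 6065.9 = -4.36%.
R = 1.70 + 6.20 + 0.46 × (6.20 − 1.50) + 0.9 × (-4.36)
   = 1.70 + 6.2 + 2.162 − 3.924 = 6.14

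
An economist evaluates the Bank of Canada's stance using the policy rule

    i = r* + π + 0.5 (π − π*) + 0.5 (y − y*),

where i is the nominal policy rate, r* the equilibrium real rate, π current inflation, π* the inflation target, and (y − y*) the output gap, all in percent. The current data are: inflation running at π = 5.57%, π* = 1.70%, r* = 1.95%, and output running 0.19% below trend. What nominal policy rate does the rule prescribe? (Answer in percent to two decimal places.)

Output 0.19% below potential → (y − y*) = -0.19.
i = 1.95 + 5.57 + 0.5 × (5.57 − 1.70) + 0.5 × (-0.19)
   = 1.95 + 5.57 + 1.935 − 0.095 = 9.36

9.36%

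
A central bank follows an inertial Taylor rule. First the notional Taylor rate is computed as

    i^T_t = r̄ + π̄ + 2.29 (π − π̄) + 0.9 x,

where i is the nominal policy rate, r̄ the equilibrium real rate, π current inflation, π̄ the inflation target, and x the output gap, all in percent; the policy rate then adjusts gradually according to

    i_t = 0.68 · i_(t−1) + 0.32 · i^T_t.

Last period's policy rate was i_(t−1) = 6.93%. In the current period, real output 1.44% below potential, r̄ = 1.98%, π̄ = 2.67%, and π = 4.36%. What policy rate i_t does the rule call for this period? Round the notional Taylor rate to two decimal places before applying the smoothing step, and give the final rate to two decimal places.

Output 1.44% below potential → x = -1.44.
i^T_t = 1.98 + 2.67 + 2.29 × (4.36 − 2.67) + 0.9 × (-1.44)
   = 1.98 + 2.67 + 3.8701 − 1.296 = 7.22
i_t = 0.68 × 6.93 + 0.32 × 7.22 = 4.7124 + 2.3104 = 7.02

7.02%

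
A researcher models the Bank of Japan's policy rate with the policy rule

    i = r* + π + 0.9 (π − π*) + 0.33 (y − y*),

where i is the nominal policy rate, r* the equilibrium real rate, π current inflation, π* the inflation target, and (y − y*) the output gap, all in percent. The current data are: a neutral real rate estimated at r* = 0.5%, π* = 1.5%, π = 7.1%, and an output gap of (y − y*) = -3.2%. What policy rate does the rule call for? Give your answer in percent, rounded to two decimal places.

i = 0.5 + 7.1 + 0.9 × (7.1 − 1.5) + 0.33 × (-3.2)
   = 0.5 + 7.1 + 5.04 − 1.056 = 11.58

11.58%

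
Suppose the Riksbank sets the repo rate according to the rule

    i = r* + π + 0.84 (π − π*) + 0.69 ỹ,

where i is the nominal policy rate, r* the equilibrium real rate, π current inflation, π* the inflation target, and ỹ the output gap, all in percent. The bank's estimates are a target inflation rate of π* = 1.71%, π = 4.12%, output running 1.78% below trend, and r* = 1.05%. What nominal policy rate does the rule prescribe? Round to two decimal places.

5.97%

Output 1.78% below potential → ỹ = -1.78.
i = 1.05 + 4.12 + 0.84 × (4.12 − 1.71) + 0.69 × (-1.78)
   = 1.05 + 4.12 + 2.0244 − 1.2282 = 5.97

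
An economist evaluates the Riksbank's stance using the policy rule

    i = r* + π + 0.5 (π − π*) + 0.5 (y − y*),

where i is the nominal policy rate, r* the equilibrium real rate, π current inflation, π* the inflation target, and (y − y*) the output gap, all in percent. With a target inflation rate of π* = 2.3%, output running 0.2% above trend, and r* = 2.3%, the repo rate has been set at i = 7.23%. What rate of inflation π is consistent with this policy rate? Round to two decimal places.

3.99%

Output 0.2% above potential → (y − y*) = 0.2.
Collecting π: i = r* + (1 + 0.5) π − 0.5 π* + 0.5 (y − y*)
1.5 π = 7.23 − 2.3 + 0.5 × 2.3 − 0.5 × 0.2 = 5.98
π = 5.98 / 1.5 = 3.99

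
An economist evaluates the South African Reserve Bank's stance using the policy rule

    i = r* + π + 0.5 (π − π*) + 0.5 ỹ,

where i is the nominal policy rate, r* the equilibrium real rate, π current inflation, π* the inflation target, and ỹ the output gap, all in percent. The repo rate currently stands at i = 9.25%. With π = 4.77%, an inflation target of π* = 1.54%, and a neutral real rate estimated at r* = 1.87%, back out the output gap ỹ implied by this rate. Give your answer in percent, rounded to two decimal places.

1.99%

0.5 ỹ = 9.25 − 1.87 − 4.77 − 0.5 × (4.77 − 1.54) = 0.995
ỹ = 0.995 / 0.5 = 1.99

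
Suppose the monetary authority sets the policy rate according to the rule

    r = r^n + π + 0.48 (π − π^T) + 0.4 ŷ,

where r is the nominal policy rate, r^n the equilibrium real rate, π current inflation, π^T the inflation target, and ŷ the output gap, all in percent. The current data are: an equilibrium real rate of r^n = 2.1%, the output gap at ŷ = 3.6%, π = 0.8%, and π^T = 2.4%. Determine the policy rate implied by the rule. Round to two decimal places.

3.57%

r = 2.1 + 0.8 + 0.48 × (0.8 − 2.4) + 0.4 × 3.6
   = 2.1 + 0.8 − 0.768 + 1.44 = 3.57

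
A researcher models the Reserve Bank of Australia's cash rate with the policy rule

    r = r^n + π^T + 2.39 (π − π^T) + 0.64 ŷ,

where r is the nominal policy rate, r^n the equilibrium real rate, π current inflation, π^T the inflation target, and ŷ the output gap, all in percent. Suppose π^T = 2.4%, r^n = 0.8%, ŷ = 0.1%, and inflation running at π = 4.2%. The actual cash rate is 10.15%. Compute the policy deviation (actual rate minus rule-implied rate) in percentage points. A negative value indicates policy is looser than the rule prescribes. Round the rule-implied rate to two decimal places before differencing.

2.58 pp

r = 0.8 + 2.4 + 2.39 × (4.2 − 2.4) + 0.64 × 0.1
   = 0.8 + 2.4 + 4.302 + 0.064 = 7.57
Deviation = 10.15 − 7.57 = 2.58 pp.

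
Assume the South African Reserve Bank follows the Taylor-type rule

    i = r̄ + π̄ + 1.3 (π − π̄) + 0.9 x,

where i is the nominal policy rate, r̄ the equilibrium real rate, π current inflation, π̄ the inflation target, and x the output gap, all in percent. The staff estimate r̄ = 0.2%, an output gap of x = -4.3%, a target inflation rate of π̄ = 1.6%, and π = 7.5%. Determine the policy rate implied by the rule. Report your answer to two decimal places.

5.60%

i = 0.2 + 1.6 + 1.3 × (7.5 − 1.6) + 0.9 × (-4.3)
   = 0.2 + 1.6 + 7.67 − 3.87 = 5.60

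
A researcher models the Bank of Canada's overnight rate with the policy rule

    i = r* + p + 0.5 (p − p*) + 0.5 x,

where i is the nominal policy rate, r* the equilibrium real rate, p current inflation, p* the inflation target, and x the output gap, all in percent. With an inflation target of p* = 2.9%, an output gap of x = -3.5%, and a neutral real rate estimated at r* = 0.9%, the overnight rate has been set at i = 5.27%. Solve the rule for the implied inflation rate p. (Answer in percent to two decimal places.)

5.05%

Collecting p: i = r* + (1 + 0.5) p − 0.5 p* + 0.5 x
1.5 p = 5.27 − 0.9 + 0.5 × 2.9 − 0.5 × (-3.5) = 7.57
p = 7.57 / 1.5 = 5.05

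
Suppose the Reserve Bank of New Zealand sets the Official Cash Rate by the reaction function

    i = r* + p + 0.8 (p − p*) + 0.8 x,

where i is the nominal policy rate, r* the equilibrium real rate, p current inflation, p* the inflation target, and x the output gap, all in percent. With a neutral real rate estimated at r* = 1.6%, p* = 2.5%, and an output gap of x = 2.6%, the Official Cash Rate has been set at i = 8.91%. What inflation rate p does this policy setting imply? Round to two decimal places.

Collecting p: i = r* + (1 + 0.8) p − 0.8 p* + 0.8 x
1.8 p = 8.91 − 1.6 + 0.8 × 2.5 − 0.8 × 2.6 = 7.23
p = 7.23 / 1.8 = 4.02

4.02%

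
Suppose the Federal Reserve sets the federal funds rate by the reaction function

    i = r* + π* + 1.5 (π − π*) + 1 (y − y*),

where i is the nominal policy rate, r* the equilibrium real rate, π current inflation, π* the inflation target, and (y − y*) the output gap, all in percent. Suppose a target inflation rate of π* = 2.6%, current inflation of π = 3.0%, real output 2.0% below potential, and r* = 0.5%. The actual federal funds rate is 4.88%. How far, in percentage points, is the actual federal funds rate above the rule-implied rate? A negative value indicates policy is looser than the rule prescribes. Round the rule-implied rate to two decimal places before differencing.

3.18 pp

Output 2.0% below potential → (y − y*) = -2.0.
i = 0.5 + 2.6 + 1.5 × (3.0 − 2.6) + 1 × (-2.0)
   = 0.5 + 2.6 + 0.6 − 2 = 1.70
Deviation = 4.88 − 1.70 = 3.18 pp.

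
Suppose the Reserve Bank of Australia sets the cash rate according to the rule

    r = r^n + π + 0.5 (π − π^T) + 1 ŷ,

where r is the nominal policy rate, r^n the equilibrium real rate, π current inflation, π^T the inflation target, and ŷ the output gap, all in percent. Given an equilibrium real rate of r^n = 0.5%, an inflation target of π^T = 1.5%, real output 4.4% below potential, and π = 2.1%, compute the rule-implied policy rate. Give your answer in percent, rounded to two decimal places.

-1.50%

Output 4.4% below potential → ŷ = -4.4.
r = 0.5 + 2.1 + 0.5 × (2.1 − 1.5) + 1 × (-4.4)
   = 0.5 + 2.1 + 0.3 − 4.4 = -1.50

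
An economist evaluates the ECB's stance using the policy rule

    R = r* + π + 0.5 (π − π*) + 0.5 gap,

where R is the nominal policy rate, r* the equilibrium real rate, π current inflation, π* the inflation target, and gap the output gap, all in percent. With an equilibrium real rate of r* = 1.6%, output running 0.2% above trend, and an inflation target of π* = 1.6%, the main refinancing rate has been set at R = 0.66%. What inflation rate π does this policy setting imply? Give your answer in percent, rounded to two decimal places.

-0.16%

Output 0.2% above potential → gap = 0.2.
Collecting π: R = r* + (1 + 0.5) π − 0.5 π* + 0.5 gap
1.5 π = 0.66 − 1.6 + 0.5 × 1.6 − 0.5 × 0.2 = -0.24
π = -0.24 / 1.5 = -0.16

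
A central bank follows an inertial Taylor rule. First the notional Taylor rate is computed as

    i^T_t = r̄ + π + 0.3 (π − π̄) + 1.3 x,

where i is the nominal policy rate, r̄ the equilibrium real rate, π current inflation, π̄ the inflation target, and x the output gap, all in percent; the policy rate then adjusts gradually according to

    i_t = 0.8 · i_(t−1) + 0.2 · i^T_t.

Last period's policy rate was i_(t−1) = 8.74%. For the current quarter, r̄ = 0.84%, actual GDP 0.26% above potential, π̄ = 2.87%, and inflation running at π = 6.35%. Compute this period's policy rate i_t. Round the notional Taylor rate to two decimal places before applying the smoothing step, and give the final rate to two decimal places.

Output 0.26% above potential → x = 0.26.
i^T_t = 0.84 + 6.35 + 0.3 × (6.35 − 2.87) + 1.3 × 0.26
   = 0.84 + 6.35 + 1.044 + 0.338 = 8.57
i_t = 0.8 × 8.74 + 0.2 × 8.57 = 6.992 + 1.714 = 8.71

8.71%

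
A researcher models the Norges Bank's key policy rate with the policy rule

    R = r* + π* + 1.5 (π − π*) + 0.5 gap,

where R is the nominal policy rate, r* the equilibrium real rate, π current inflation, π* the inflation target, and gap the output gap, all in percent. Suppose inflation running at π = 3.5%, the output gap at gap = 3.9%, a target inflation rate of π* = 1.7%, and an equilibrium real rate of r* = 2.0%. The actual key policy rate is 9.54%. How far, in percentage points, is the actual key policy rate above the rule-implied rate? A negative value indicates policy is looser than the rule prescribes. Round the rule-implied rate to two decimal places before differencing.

1.19 pp

R = 2.0 + 1.7 + 1.5 × (3.5 − 1.7) + 0.5 × 3.9
   = 2.0 + 1.7 + 2.7 + 1.95 = 8.35
Deviation = 9.54 − 8.35 = 1.19 pp.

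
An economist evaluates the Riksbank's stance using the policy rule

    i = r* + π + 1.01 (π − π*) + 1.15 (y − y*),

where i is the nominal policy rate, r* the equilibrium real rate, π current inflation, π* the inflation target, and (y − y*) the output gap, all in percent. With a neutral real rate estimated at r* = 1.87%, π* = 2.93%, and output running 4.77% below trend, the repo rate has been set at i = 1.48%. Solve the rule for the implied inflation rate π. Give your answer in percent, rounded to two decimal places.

Output 4.77% below potential → (y − y*) = -4.77.
Collecting π: i = r* + (1 + 1.01) π − 1.01 π* + 1.15 (y − y*)
2.01 π = 1.48 − 1.87 + 1.01 × 2.93 − 1.15 × (-4.77) = 8.0548
π = 8.0548 / 2.01 = 4.01

4.01%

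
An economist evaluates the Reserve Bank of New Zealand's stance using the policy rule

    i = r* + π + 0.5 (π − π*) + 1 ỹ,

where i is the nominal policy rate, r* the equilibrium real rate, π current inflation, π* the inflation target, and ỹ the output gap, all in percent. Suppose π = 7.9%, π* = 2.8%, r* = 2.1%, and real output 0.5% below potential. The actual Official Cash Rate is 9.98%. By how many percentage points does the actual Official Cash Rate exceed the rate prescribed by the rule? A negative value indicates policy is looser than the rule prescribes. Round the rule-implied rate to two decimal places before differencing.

Output 0.5% below potential → ỹ = -0.5.
i = 2.1 + 7.9 + 0.5 × (7.9 − 2.8) + 1 × (-0.5)
   = 2.1 + 7.9 + 2.55 − 0.5 = 12.05
Deviation = 9.98 − 12.05 = -2.07 pp.

-2.07 pp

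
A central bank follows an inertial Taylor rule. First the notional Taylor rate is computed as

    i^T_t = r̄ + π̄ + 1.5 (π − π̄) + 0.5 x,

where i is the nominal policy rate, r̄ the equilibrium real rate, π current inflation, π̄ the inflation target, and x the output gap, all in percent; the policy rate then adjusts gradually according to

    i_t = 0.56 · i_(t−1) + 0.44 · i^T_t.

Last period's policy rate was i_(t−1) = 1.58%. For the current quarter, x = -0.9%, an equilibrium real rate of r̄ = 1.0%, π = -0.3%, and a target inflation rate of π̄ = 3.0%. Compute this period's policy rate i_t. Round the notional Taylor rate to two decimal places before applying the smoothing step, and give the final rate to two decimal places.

0.27%

i^T_t = 1.0 + 3.0 + 1.5 × (-0.3 − 3.0) + 0.5 × (-0.9)
   = 1.0 + 3 − 4.95 − 0.45 = -1.40
i_t = 0.56 × 1.58 + 0.44 × (-1.40) = 0.8848 − 0.616 = 0.27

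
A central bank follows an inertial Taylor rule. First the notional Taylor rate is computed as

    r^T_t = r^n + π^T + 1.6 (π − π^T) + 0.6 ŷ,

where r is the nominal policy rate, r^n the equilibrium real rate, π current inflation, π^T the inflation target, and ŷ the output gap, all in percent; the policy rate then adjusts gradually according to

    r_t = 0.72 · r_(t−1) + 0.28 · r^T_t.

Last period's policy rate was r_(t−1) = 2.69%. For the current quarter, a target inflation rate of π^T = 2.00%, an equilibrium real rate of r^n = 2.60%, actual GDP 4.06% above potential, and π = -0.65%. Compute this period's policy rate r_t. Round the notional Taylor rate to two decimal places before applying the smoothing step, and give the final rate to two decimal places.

2.72%

Output 4.06% above potential → ŷ = 4.06.
r^T_t = 2.60 + 2.00 + 1.6 × (-0.65 − 2.00) + 0.6 × 4.06
   = 2.60 + 2 − 4.24 + 2.436 = 2.80
r_t = 0.72 × 2.69 + 0.28 × 2.80 = 1.9368 + 0.784 = 2.72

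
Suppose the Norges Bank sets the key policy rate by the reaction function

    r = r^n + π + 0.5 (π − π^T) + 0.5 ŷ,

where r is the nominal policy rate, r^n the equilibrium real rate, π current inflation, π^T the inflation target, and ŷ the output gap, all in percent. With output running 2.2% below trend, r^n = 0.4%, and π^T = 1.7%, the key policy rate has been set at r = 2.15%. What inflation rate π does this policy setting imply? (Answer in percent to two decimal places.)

Output 2.2% below potential → ŷ = -2.2.
Collecting π: r = r^n + (1 + 0.5) π − 0.5 π^T + 0.5 ŷ
1.5 π = 2.15 − 0.4 + 0.5 × 1.7 − 0.5 × (-2.2) = 3.7
π = 3.7 / 1.5 = 2.47

2.47%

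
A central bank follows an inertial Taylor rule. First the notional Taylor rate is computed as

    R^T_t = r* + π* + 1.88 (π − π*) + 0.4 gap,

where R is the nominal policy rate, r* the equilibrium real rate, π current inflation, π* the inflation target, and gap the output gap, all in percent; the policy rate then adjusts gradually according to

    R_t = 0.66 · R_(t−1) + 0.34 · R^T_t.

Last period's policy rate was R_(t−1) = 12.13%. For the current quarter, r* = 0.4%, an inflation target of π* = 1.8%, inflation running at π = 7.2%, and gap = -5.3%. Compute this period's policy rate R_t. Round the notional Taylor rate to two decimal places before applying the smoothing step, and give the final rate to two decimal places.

11.48%

R^T_t = 0.4 + 1.8 + 1.88 × (7.2 − 1.8) + 0.4 × (-5.3)
   = 0.4 + 1.8 + 10.152 − 2.12 = 10.23
R_t = 0.66 × 12.13 + 0.34 × 10.23 = 8.0058 + 3.4782 = 11.48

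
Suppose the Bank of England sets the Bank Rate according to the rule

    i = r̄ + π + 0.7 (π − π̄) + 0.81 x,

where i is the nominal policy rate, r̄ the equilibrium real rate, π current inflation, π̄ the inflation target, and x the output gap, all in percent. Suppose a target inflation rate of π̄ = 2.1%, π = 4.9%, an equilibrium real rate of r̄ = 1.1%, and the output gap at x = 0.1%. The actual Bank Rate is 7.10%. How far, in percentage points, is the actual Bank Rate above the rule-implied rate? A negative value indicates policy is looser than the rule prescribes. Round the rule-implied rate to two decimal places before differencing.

-0.94 pp

i = 1.1 + 4.9 + 0.7 × (4.9 − 2.1) + 0.81 × 0.1
   = 1.1 + 4.9 + 1.96 + 0.081 = 8.04
Deviation = 7.10 − 8.04 = -0.94 pp.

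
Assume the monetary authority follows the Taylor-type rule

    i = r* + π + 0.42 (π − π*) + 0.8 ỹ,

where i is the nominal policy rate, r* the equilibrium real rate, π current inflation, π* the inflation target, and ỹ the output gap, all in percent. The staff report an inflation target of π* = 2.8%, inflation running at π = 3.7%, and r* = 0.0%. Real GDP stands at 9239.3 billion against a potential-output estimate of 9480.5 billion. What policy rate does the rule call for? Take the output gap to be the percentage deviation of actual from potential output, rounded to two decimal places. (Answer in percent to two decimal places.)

Output gap = 100 × (9239.3 − 9480.5) / 9480.5 = -2.54%.
i = 0.00 + 3.70 + 0.42 × (3.70 − 2.80) + 0.8 × (-2.54)
   = 0.00 + 3.7 + 0.378 − 2.032 = 2.05

2.05%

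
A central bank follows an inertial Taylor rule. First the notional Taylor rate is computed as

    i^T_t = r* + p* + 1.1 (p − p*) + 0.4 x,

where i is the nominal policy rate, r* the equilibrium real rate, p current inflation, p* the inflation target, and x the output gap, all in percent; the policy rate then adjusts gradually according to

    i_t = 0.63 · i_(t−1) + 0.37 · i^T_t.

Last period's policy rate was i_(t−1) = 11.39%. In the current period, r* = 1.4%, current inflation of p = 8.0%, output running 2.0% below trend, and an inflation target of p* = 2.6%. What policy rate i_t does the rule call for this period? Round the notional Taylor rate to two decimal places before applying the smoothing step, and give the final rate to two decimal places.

Output 2.0% below potential → x = -2.0.
i^T_t = 1.4 + 2.6 + 1.1 × (8.0 − 2.6) + 0.4 × (-2.0)
   = 1.4 + 2.6 + 5.94 − 0.8 = 9.14
i_t = 0.63 × 11.39 + 0.37 × 9.14 = 7.1757 + 3.3818 = 10.56

10.56%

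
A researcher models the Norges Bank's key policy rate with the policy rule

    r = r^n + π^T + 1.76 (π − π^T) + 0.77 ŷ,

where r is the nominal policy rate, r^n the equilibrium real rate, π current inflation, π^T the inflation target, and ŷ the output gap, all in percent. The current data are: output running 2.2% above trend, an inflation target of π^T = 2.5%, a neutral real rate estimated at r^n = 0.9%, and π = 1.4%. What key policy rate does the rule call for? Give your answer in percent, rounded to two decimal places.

Output 2.2% above potential → ŷ = 2.2.
r = 0.9 + 2.5 + 1.76 × (1.4 − 2.5) + 0.77 × 2.2
   = 0.9 + 2.5 − 1.936 + 1.694 = 3.16

3.16%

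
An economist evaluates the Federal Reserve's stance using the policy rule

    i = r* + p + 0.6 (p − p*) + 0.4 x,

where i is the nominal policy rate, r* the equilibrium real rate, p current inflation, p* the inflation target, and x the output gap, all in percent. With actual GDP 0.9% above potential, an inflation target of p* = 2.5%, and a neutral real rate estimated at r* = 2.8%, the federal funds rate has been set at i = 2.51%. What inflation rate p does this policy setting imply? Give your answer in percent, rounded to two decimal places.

Output 0.9% above potential → x = 0.9.
Collecting p: i = r* + (1 + 0.6) p − 0.6 p* + 0.4 x
1.6 p = 2.51 − 2.8 + 0.6 × 2.5 − 0.4 × 0.9 = 0.85
p = 0.85 / 1.6 = 0.53

0.53%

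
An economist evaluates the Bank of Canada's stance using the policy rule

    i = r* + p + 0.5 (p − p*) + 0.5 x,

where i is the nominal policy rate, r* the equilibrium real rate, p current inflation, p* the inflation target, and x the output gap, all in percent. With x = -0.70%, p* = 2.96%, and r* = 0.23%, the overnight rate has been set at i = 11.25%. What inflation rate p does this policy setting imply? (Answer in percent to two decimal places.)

8.57%

Collecting p: i = r* + (1 + 0.5) p − 0.5 p* + 0.5 x
1.5 p = 11.25 − 0.23 + 0.5 × 2.96 − 0.5 × (-0.70) = 12.85
p = 12.85 / 1.5 = 8.57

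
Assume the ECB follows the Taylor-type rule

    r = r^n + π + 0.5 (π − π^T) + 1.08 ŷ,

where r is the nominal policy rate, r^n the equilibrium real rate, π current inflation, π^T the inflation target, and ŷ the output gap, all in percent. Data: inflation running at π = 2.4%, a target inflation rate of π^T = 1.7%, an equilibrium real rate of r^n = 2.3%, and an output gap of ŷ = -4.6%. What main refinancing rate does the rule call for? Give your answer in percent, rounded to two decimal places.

0.08%

r = 2.3 + 2.4 + 0.5 × (2.4 − 1.7) + 1.08 × (-4.6)
   = 2.3 + 2.4 + 0.35 − 4.968 = 0.08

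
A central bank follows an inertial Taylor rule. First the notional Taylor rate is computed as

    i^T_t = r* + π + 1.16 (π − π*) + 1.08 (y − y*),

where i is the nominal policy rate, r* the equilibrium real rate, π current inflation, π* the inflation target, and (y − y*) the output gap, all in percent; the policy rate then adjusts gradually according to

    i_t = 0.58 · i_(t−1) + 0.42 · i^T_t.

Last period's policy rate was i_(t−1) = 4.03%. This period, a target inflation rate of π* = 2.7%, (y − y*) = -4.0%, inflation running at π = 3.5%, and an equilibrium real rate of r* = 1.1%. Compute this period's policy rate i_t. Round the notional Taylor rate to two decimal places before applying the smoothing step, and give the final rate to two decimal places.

2.85%

i^T_t = 1.1 + 3.5 + 1.16 × (3.5 − 2.7) + 1.08 × (-4.0)
   = 1.1 + 3.5 + 0.928 − 4.32 = 1.21
i_t = 0.58 × 4.03 + 0.42 × 1.21 = 2.3374 + 0.5082 = 2.85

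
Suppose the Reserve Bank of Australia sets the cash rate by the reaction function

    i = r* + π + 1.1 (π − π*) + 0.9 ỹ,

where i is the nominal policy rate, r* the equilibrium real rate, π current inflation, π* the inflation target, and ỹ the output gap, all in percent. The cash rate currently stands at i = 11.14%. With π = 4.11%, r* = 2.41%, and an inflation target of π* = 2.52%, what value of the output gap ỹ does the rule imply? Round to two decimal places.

3.19%

0.9 ỹ = 11.14 − 2.41 − 4.11 − 1.1 × (4.11 − 2.52) = 2.871
ỹ = 2.871 / 0.9 = 3.19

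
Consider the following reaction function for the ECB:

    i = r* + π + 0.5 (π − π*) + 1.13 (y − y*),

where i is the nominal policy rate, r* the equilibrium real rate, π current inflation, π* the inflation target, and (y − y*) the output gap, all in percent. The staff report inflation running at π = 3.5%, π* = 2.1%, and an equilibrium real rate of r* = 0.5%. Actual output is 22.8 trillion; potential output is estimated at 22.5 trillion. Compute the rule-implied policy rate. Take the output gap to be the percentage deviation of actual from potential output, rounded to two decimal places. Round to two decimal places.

Output gap = 100 × (22.8 − 22.5) / 22.5 = 1.33%.
i = 0.50 + 3.50 + 0.5 × (3.50 − 2.10) + 1.13 × 1.33
   = 0.50 + 3.5 + 0.7 + 1.5029 = 6.20

6.20%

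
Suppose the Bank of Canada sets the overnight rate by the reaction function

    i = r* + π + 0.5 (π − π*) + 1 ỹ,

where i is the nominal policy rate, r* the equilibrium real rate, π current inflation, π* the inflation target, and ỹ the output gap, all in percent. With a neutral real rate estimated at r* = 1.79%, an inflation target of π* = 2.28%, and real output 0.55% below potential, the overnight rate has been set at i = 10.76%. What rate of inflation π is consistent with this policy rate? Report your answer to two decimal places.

Output 0.55% below potential → ỹ = -0.55.
Collecting π: i = r* + (1 + 0.5) π − 0.5 π* + 1 ỹ
1.5 π = 10.76 − 1.79 + 0.5 × 2.28 − 1 × (-0.55) = 10.66
π = 10.66 / 1.5 = 7.11

7.11%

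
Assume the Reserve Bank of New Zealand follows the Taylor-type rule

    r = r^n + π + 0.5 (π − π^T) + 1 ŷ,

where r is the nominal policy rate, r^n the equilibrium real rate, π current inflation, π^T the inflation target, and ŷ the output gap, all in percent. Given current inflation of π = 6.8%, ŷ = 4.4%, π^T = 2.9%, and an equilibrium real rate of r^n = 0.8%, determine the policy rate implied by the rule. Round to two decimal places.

r = 0.8 + 6.8 + 0.5 × (6.8 − 2.9) + 1 × 4.4
   = 0.8 + 6.8 + 1.95 + 4.4 = 13.95

13.95%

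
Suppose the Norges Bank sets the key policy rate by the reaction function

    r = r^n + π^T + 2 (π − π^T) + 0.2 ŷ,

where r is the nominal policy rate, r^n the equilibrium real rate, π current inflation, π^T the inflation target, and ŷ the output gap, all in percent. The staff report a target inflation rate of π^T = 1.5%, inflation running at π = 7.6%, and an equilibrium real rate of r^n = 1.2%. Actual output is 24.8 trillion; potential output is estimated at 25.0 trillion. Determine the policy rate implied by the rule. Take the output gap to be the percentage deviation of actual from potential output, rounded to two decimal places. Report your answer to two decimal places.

Output gap = 100 × (24.8 − 25.0) / 25.0 = -0.80%.
r = 1.20 + 1.50 + 2 × (7.60 − 1.50) + 0.2 × (-0.80)
   = 1.20 + 1.5 + 12.2 − 0.16 = 14.74

14.74%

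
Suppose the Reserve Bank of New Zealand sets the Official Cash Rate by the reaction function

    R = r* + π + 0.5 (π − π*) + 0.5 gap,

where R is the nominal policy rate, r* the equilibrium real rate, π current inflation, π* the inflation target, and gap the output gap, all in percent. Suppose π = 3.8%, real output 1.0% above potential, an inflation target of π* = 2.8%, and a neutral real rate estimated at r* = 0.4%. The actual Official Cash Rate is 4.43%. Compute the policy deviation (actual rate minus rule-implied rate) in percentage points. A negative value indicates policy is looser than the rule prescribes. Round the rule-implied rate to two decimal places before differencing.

Output 1.0% above potential → gap = 1.0.
R = 0.4 + 3.8 + 0.5 × (3.8 − 2.8) + 0.5 × 1.0
   = 0.4 + 3.8 + 0.5 + 0.5 = 5.20
Deviation = 4.43 − 5.20 = -0.77 pp.

-0.77 pp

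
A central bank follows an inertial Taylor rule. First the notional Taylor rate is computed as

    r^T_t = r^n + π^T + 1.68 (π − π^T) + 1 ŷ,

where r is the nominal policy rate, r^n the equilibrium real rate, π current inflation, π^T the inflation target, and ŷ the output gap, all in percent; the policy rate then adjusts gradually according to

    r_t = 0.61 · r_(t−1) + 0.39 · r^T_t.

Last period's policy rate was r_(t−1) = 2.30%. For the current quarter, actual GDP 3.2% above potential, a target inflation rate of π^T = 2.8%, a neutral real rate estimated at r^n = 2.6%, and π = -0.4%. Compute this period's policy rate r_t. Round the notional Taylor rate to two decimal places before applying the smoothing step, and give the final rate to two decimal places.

Output 3.2% above potential → ŷ = 3.2.
r^T_t = 2.6 + 2.8 + 1.68 × (-0.4 − 2.8) + 1 × 3.2
   = 2.6 + 2.8 − 5.376 + 3.2 = 3.22
r_t = 0.61 × 2.30 + 0.39 × 3.22 = 1.403 + 1.2558 = 2.66

2.66%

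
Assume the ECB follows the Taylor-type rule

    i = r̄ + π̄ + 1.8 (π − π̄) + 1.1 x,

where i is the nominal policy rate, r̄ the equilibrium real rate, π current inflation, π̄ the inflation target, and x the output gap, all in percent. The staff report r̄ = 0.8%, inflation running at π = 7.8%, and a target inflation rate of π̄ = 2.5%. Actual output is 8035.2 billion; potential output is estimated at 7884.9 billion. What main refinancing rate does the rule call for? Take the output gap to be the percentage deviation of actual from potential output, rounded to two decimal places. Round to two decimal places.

Output gap = 100 × (8035.2 − 7884.9) / 7884.9 = 1.91%.
i = 0.80 + 2.50 + 1.8 × (7.80 − 2.50) + 1.1 × 1.91
   = 0.80 + 2.5 + 9.54 + 2.101 = 14.94

14.94%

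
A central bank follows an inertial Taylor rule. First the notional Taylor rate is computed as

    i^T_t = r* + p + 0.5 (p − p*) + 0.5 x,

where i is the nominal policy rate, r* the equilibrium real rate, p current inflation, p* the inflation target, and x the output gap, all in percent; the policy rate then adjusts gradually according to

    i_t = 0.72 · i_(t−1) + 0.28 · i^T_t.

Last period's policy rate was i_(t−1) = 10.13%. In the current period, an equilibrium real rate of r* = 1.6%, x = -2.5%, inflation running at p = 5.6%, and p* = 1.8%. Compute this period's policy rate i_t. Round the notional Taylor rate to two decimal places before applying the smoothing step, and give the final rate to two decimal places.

i^T_t = 1.6 + 5.6 + 0.5 × (5.6 − 1.8) + 0.5 × (-2.5)
   = 1.6 + 5.6 + 1.9 − 1.25 = 7.85
i_t = 0.72 × 10.13 + 0.28 × 7.85 = 7.2936 + 2.198 = 9.49

9.49%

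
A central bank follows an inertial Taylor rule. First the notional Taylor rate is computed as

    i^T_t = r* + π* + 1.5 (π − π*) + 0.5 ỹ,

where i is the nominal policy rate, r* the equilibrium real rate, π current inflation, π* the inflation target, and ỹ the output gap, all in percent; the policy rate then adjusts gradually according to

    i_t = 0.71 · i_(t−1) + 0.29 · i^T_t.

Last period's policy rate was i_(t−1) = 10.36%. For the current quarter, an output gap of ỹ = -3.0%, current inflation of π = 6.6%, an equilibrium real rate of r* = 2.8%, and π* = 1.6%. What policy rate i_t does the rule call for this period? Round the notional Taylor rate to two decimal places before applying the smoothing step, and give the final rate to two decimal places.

i^T_t = 2.8 + 1.6 + 1.5 × (6.6 − 1.6) + 0.5 × (-3.0)
   = 2.8 + 1.6 + 7.5 − 1.5 = 10.40
i_t = 0.71 × 10.36 + 0.29 × 10.40 = 7.3556 + 3.016 = 10.37

10.37%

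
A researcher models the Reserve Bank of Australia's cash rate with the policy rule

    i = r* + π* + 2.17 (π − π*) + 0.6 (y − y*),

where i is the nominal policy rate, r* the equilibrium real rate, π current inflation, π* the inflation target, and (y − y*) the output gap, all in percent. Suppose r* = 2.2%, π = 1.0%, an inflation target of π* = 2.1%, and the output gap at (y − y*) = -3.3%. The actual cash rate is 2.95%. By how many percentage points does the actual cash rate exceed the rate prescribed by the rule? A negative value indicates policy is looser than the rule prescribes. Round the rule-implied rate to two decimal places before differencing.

i = 2.2 + 2.1 + 2.17 × (1.0 − 2.1) + 0.6 × (-3.3)
   = 2.2 + 2.1 − 2.387 − 1.98 = -0.07
Deviation = 2.95 − (-0.07) = 3.02 pp.

3.02 pp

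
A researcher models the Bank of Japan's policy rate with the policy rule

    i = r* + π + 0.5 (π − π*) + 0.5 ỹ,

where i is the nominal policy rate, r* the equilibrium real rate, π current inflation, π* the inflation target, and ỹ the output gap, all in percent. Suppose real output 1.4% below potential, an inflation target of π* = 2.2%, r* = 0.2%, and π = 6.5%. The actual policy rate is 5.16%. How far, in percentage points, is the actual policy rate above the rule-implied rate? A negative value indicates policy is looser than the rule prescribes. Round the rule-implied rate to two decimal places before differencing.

Output 1.4% below potential → ỹ = -1.4.
i = 0.2 + 6.5 + 0.5 × (6.5 − 2.2) + 0.5 × (-1.4)
   = 0.2 + 6.5 + 2.15 − 0.7 = 8.15
Deviation = 5.16 − 8.15 = -2.99 pp.

-2.99 pp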